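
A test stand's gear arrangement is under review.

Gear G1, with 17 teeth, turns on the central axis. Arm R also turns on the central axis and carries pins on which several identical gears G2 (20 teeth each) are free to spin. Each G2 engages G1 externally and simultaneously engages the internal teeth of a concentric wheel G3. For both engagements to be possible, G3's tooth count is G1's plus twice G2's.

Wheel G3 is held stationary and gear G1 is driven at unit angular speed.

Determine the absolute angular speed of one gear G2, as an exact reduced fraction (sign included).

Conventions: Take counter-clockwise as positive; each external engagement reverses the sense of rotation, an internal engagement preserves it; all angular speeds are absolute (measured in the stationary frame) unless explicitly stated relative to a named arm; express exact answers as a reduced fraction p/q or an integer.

topology: planetary set — G1 17T / G2 20T / G3 57T, arm = carrier (Willis)
ring teeth: 17 + 2·20 = 57
17(ω_sun−ω_arm) = −57(ω_ring−ω_arm),  ω_ring = 0, ω_sun = 1
17(1−ω_arm) = −57(0−ω_arm)  ⇒  74·ω_arm = 17  ⇒  ω_arm = 17/74
sun–planet mesh: 17·(1−17/74) = −20·(ω_p−ω_arm)  ⇒  ω_p−ω_arm = -969/1480
ω_p = 17/74 − 969/1480 = -17/40
exact speed ratio = -17/40

-17/40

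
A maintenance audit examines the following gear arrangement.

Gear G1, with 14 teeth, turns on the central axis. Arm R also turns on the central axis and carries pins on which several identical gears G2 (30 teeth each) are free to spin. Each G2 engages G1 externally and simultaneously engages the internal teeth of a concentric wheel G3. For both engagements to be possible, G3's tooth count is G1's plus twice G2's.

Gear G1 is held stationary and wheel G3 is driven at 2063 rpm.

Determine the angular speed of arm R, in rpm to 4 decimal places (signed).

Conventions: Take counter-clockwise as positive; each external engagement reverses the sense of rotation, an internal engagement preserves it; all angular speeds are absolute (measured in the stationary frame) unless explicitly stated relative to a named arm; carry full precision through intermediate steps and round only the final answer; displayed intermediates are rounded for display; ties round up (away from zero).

topology: planetary set — G1 14T / G2 30T / G3 74T, arm = carrier (Willis)
normalise by the input: solve with ω_ring = 1, then scale by 2063 rpm
ring teeth: 14 + 2·30 = 74
14(ω_sun−ω_arm) = −74(ω_ring−ω_arm),  ω_sun = 0, ω_ring = 1
14(0−ω_arm) = −74(1−ω_arm)  ⇒  88·ω_arm = 74  ⇒  ω_arm = 37/44
scale: ω_arm = 37/44 × 2063 rpm = +1734.7955 rpm

+1734.7955 rpm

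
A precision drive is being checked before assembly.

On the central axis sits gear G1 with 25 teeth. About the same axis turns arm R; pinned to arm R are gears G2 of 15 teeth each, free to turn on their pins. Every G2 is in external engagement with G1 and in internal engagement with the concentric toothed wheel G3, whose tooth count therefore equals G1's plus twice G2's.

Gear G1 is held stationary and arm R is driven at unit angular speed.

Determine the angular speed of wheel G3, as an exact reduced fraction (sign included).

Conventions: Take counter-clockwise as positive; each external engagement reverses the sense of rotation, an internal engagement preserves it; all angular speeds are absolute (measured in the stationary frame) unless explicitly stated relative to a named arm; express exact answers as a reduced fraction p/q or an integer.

16/11

recognized (axles ride arm R): planetary set, 25/15/55 teeth
ring teeth: 25 + 2·15 = 55
25(ω_sun−ω_arm) = −55(ω_ring−ω_arm),  ω_sun = 0, ω_arm = 1
ω_ring = 1 − (25/55)(0−1) = 16/11
exact speed ratio = 16/11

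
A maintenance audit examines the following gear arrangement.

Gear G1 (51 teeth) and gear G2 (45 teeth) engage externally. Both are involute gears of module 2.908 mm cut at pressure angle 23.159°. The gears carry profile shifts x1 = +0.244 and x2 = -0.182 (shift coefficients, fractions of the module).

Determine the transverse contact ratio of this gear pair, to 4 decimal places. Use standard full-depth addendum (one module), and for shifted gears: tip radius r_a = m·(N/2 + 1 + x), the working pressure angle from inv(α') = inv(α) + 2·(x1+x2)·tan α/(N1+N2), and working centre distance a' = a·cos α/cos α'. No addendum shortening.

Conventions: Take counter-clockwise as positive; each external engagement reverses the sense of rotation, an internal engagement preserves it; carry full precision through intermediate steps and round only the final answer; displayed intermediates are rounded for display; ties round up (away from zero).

single-mesh involute tooth geometry (51T engaging 45T at module 2.908)
base radii: r_b1 = 68.178448, r_b2 = 60.157454
tip radii: r_a1 = 77.771552, r_a2 = 67.808744
inv(α') = inv(23.159°) + 2·(+0.244-0.182)·tan α/(51+45) = 0.02410548  ⇒  α' = 23.33059°
a' = a·cos α / cos α' = 139.5840·cos 23.159°/cos 23.33059° = 139.763666
action lengths: √(r_a1²−r_b1²) = 37.418090, √(r_a2²−r_b2²) = 31.290676
base pitch p_b = π·m·cos α = 8.399565
CR = (37.418090 + 31.290676 − 139.763666·sin 23.33059°)/8.399565 = 1.590244
contact ratio ≈ 1.5902

1.5902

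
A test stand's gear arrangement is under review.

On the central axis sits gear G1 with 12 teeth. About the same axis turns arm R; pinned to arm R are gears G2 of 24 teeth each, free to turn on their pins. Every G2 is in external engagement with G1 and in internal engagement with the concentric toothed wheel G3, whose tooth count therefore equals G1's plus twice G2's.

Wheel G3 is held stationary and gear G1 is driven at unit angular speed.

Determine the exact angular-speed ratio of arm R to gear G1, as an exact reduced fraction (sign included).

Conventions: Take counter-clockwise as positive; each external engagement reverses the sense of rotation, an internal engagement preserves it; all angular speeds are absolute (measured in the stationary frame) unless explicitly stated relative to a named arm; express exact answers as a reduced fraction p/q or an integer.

topology: planetary set — G1 12T / G2 24T / G3 60T, arm = carrier (Willis)
ring teeth: 12 + 2·24 = 60
12(ω_sun−ω_arm) = −60(ω_ring−ω_arm),  ω_ring = 0, ω_sun = 1
12(1−ω_arm) = −60(0−ω_arm)  ⇒  72·ω_arm = 12  ⇒  ω_arm = 1/6
ω_out/ω_in = 1/6

1/6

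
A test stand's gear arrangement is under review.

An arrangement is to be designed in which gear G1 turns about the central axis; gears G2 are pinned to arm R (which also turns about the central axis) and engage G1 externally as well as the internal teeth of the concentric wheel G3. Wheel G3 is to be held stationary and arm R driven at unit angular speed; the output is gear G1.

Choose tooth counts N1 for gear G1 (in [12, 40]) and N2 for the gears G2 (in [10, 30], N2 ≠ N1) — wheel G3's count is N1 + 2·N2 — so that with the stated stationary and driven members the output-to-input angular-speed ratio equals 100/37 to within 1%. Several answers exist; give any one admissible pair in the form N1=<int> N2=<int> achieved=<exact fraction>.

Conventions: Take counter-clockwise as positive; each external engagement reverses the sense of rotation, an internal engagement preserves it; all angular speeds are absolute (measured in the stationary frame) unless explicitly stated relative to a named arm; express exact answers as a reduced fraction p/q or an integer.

N1=37 N2=13 achieved=100/37

planetary set to be sized for 100/37 (Willis relation)
Willis with ω_ring = 0: ω_sun/ω_arm = (N1+N3)/N1; set equal to 100/37  ⇒  N3/N1 = 100/37 − 1 = 63/37
N3 = N1 + 2·N2  ⇒  N2/N1 = (N3/N1 − 1)/2 = (63/37 − 1)/2 = 13/37
smallest multiple with N1 ≥ 12 and N2 ≥ 10: k = 1  ⇒  N1 = 1·37 = 37, N2 = 1·13 = 13 (N1 ≤ 40, N2 ≤ 30, N2 ≠ N1 ✓), N3 = 37 + 2·13 = 63
check: (N1+N3)/N1 with N1 = 37, N3 = 63 gives 100/37; |achieved − target| = 0 ≤ 1/37 ✓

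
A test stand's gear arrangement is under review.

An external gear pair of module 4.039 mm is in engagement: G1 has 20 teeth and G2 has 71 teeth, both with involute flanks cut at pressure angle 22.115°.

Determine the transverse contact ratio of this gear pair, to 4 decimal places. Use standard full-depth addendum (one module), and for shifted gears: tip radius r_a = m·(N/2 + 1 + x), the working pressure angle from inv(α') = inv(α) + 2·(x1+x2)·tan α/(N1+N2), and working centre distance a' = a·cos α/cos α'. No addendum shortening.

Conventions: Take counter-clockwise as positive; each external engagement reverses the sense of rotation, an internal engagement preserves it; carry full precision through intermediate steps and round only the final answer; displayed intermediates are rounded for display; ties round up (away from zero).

1.5915

single-mesh involute tooth geometry (20T engaging 71T at module 4.039)
base radii: r_b1 = 37.418512, r_b2 = 132.835717
tip radii: r_a1 = 44.429000, r_a2 = 147.423500
no profile shift: α' = α, a' = a
action lengths: √(r_a1²−r_b1²) = 23.953935, √(r_a2²−r_b2²) = 63.940289
base pitch p_b = π·m·cos α = 11.755372
CR = (23.953935 + 63.940289 − 183.774500·sin 22.11500°)/11.755372 = 1.591547
contact ratio ≈ 1.5915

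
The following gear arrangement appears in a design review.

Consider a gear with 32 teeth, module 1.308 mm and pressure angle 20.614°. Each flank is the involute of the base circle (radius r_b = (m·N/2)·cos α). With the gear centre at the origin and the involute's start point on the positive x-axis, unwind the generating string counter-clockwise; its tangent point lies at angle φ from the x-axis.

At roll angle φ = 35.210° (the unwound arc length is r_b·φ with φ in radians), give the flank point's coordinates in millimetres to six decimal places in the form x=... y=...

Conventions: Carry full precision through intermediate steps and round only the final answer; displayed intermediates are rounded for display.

topology: single-mesh involute geometry — m = 1.308, N = 32
pitch radius r_p = m·N/2 = 1.308·32/2 = 20.928000
base radius r_b = r_p·cos α = 20.928000·cos 20.614° = 19.588054
roll angle φ = 35.210° = 0.61453043 rad
x = r_b·(cos φ + φ·sin φ) = 22.944803
y = r_b·(sin φ − φ·cos φ) = 1.458847

x=22.944803 y=1.458847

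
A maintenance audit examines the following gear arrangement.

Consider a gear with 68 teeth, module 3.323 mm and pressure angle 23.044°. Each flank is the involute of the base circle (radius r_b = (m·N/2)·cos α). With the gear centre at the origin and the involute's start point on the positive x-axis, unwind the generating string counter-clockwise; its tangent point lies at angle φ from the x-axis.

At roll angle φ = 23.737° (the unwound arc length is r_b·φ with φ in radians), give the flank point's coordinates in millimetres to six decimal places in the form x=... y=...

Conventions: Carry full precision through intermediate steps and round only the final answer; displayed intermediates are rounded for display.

x=112.509503 y=2.422198

topology: single-mesh involute geometry — m = 3.323, N = 68
pitch radius r_p = m·N/2 = 3.323·68/2 = 112.982000
base radius r_b = r_p·cos α = 112.982000·cos 23.044° = 103.966547
roll angle φ = 23.737° = 0.41428880 rad
x = r_b·(cos φ + φ·sin φ) = 112.509503
y = r_b·(sin φ − φ·cos φ) = 2.422198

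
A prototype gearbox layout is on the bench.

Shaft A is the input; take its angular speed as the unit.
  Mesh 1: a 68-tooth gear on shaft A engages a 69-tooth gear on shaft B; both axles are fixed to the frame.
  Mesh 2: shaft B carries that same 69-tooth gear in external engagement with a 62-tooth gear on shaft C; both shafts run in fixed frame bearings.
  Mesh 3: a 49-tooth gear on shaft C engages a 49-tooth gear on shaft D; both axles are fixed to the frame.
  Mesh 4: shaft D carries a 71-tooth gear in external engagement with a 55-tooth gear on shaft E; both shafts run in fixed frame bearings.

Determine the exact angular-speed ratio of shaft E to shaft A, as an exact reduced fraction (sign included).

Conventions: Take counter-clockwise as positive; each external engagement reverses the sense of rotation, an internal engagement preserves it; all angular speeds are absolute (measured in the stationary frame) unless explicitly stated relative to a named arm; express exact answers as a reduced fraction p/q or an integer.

2414/1705

class = fixed-axis compound train [4 meshes; 4 ratios multiply, 4 sense flips]
mesh 1 [68T→69T]: running ratio 68/69, sense −
mesh 2 [69T→62T]: running ratio 34/31, sense +
mesh 3 [49T→49T]: running ratio 34/31, sense −
mesh 4 [71T→55T]: running ratio 2414/1705, sense +
ω_out/ω_in = 2414/1705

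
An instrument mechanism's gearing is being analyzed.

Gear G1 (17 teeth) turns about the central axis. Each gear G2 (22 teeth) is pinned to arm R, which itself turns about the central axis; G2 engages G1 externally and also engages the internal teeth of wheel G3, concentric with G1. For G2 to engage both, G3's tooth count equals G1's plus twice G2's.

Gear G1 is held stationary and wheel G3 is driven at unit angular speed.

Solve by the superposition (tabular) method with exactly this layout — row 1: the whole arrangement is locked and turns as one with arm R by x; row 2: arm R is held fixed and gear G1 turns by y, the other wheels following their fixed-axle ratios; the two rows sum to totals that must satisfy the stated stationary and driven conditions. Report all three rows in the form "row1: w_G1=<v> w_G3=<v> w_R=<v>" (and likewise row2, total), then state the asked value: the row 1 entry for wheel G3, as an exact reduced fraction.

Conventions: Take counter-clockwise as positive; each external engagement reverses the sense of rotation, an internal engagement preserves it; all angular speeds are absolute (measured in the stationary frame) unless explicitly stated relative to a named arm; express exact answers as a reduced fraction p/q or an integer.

row1: w_G1=61/78 w_G3=61/78 w_R=61/78
row2: w_G1=-61/78 w_G3=17/78 w_R=0
total: w_G1=0 w_G3=1 w_R=61/78
asked value: 61/78

recognized (axles ride arm R): planetary set, 17/22/61 teeth
row 1 — lock + rotate with arm: ω_sun = ω_ring = ω_arm = x
superposition row 2 [arm held]: sun y, ring −(17/61)·y, arm 0
boundary: total ω_sun = x + y = 0 and total ω_ring = x − (17/61)·y = 1  ⇒  y = -61/78, x = 61/78
row 2 ring = −(17/61)·(-61/78) = 17/78
totals (row 1 + row 2): sun 61/78 + (-61/78) = 0, ring 61/78 + 17/78 = 1, arm 61/78 + 0 = 61/78
asked cell (row1, ring) = 61/78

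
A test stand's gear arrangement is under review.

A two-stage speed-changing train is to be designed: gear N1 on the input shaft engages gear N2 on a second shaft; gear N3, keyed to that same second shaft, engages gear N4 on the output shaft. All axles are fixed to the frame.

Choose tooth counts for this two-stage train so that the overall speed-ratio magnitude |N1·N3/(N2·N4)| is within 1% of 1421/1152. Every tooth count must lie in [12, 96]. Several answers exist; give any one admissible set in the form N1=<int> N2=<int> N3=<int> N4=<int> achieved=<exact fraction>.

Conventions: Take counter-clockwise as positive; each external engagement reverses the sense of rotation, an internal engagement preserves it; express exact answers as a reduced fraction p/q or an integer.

class = fixed-axis compound train [2-stage, 1421/1152 wanted]
target = 1421/1152 in lowest terms: an exact hit needs N1·N3 = k·1421 and N2·N4 = k·1152 for one integer k, every count in [12, 96]; additionally prefer no 1:1 stage (N1 ≠ N2, N3 ≠ N4)
k = 1: N1·N3 = 1421 = 29·49, N2·N4 = 1152 = 12·96
achieved = 29·49/(12·96) = 1421/1152; |achieved − target| = 0 ≤ 1421/115200 ✓

N1=29 N2=12 N3=49 N4=96 achieved=1421/1152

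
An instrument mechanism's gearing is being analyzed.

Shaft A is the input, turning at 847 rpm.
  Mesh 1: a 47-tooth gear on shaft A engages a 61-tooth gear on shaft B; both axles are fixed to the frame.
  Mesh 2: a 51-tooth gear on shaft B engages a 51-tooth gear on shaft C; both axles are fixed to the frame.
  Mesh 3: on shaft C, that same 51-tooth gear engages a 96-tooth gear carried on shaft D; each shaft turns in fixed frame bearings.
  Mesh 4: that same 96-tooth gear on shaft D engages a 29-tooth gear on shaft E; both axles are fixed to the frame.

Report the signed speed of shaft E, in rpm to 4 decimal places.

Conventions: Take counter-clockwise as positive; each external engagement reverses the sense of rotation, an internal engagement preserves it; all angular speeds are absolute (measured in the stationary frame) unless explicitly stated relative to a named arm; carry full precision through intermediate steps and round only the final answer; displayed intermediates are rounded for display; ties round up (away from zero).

+1147.6874 rpm

class = fixed-axis compound train [4 meshes; 4 ratios multiply, 4 sense flips]
mesh 1 [47T→61T]: ω = 847.0000×47/61 = 652.6066 rpm, sense flips to −
mesh 2 [51T→51T]: ω = 652.6066×51/51 = 652.6066 rpm, sense flips to +
mesh 3 [51T→96T]: ω = 652.6066×51/96 = 346.6972 rpm, sense flips to −
mesh 4 [96T→29T]: ω = 346.6972×96/29 = 1147.6874 rpm, sense flips to +
signed output speed = +1147.6874 rpm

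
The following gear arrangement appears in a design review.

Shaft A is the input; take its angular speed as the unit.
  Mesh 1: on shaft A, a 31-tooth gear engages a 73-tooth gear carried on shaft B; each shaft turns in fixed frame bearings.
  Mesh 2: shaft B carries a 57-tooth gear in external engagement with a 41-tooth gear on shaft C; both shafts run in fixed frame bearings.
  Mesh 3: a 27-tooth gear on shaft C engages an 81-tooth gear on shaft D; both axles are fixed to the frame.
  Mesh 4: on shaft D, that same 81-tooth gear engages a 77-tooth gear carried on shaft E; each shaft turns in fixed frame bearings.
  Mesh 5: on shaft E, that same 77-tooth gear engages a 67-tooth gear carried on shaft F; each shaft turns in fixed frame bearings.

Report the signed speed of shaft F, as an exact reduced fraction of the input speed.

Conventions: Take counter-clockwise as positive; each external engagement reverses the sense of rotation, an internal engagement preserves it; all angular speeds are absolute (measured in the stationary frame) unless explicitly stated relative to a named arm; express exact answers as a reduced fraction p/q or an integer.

-47709/200531

5-mesh fixed-axis compound train (all bearings frame-fixed)
mesh 1 [31T→73T]: |ω|/ω_in = 1×31/73 = 31/73, sense flips to −
mesh 2 [57T→41T]: |ω|/ω_in = (31/73)×57/41 = 1767/2993, sense flips to +
mesh 3 [27T→81T]: |ω|/ω_in = (1767/2993)×27/81 = 589/2993, sense flips to −
mesh 4 [81T→77T]: |ω|/ω_in = (589/2993)×81/77 = 47709/230461, sense flips to +
mesh 5 [77T→67T]: |ω|/ω_in = (47709/230461)×77/67 = 47709/200531, sense flips to −
signed output speed (× input speed) = -47709/200531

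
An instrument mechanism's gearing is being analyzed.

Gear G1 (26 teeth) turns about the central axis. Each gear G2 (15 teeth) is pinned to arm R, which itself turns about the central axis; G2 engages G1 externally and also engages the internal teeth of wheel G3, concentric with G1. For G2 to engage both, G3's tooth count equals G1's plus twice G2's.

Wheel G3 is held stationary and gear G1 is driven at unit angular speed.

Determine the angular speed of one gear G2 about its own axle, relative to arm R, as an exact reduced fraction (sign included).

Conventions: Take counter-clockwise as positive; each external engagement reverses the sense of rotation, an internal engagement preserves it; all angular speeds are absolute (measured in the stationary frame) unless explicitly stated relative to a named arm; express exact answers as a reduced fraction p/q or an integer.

planetary set (26T centre, 15T on arm, 56T internal) — Willis relation
ring teeth: 26 + 2·15 = 56
26(ω_sun−ω_arm) = −56(ω_ring−ω_arm),  ω_ring = 0, ω_sun = 1
26(1−ω_arm) = −56(0−ω_arm)  ⇒  82·ω_arm = 26  ⇒  ω_arm = 13/41
sun–planet mesh: 26·(1−13/41) = −15·(ω_p−ω_arm)  ⇒  ω_p−ω_arm = -728/615
exact speed ratio = -728/615

-728/615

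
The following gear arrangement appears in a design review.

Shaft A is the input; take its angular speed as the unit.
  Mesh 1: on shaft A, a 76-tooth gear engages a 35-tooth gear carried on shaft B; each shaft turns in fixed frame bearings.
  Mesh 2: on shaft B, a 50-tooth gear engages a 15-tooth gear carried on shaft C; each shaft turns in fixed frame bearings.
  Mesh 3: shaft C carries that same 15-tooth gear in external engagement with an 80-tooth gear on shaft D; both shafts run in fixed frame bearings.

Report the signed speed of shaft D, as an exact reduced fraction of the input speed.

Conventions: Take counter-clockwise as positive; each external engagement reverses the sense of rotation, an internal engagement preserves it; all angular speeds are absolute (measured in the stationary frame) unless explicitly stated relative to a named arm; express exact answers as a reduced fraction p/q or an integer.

-19/14

3-mesh fixed-axis compound train (all bearings frame-fixed)
mesh 1 [76T→35T]: |ω|/ω_in = 1×76/35 = 76/35, sense flips to −
mesh 2 [50T→15T]: |ω|/ω_in = (76/35)×50/15 = 152/21, sense flips to +
mesh 3 [15T→80T]: |ω|/ω_in = (152/21)×15/80 = 19/14, sense flips to −
signed output speed (× input speed) = -19/14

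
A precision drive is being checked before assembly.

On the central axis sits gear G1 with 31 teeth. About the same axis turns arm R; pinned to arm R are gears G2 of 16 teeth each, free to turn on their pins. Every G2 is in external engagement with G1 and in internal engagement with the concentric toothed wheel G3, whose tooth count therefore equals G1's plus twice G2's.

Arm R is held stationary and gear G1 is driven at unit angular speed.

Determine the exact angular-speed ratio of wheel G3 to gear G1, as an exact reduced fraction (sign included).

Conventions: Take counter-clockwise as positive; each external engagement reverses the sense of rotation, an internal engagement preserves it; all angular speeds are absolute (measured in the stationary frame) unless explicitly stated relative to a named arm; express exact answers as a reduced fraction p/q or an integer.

topology: planetary set — G1 31T / G2 16T / G3 63T, arm = carrier (Willis)
ring teeth: 31 + 2·16 = 63
31(ω_sun−ω_arm) = −63(ω_ring−ω_arm),  ω_arm = 0, ω_sun = 1
ω_ring = 0 − (31/63)(1−0) = -31/63
ω_out/ω_in = -31/63

-31/63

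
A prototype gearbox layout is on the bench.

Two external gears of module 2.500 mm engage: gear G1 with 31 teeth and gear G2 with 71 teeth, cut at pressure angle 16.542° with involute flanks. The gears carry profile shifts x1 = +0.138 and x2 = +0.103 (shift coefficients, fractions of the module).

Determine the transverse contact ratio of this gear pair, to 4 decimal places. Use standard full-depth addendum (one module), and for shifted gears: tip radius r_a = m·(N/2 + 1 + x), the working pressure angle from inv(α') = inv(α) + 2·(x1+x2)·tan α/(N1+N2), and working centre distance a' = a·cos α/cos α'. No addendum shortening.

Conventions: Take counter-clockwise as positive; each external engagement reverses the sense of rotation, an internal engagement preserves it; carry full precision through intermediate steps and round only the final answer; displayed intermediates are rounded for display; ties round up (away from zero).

recognized (one external pair, fixed centres): single-mesh tooth geometry, m = 2.500, N1 = 31, N2 = 71
base radii: r_b1 = 37.146187, r_b2 = 85.076751
tip radii: r_a1 = 41.595000, r_a2 = 91.507500
inv(α') = inv(16.542°) + 2·(+0.138+0.103)·tan α/(31+71) = 0.00970218  ⇒  α' = 17.40494°
a' = a·cos α / cos α' = 127.5000·cos 16.542°/cos 17.40494° = 128.087482
action lengths: √(r_a1²−r_b1²) = 18.716431, √(r_a2²−r_b2²) = 33.698204
base pitch p_b = π·m·cos α = 7.528915
CR = (18.716431 + 33.698204 − 128.087482·sin 17.40494°)/7.528915 = 1.872875
contact ratio ≈ 1.8729

1.8729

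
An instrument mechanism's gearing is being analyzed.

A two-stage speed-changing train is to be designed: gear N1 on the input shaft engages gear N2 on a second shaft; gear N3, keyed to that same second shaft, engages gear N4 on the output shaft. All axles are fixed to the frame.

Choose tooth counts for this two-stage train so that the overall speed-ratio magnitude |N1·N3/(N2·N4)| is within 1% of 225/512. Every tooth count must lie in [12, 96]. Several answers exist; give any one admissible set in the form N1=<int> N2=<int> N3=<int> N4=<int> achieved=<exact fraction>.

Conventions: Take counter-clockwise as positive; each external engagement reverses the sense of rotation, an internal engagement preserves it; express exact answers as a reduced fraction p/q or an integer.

N1=15 N2=16 N3=15 N4=32 achieved=225/512

topology: fixed-axis compound train — 2 stages, target 225/512
target = 225/512 in lowest terms: an exact hit needs N1·N3 = k·225 and N2·N4 = k·512 for one integer k, every count in [12, 96]; additionally prefer no 1:1 stage (N1 ≠ N2, N3 ≠ N4)
k = 1: N1·N3 = 225 = 15·15, N2·N4 = 512 = 16·32
achieved = 15·15/(16·32) = 225/512; |achieved − target| = 0 ≤ 9/2048 ✓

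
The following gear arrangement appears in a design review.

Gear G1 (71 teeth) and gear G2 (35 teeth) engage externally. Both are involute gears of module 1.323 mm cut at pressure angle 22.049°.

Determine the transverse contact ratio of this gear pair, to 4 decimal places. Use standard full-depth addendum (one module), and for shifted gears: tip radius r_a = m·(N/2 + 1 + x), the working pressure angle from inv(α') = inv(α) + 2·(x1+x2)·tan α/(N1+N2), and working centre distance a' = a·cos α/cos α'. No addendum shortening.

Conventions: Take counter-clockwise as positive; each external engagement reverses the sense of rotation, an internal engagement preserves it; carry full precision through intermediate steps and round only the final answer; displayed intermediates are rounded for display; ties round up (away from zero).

1.6483

single-mesh involute tooth geometry (71T engaging 35T at module 1.323)
base radii: r_b1 = 43.531518, r_b2 = 21.459199
tip radii: r_a1 = 48.289500, r_a2 = 24.475500
no profile shift: α' = α, a' = a
action lengths: √(r_a1²−r_b1²) = 20.901740, √(r_a2²−r_b2²) = 11.770849
base pitch p_b = π·m·cos α = 3.852346
CR = (20.901740 + 11.770849 − 70.119000·sin 22.04900°)/3.852346 = 1.648335
contact ratio ≈ 1.6483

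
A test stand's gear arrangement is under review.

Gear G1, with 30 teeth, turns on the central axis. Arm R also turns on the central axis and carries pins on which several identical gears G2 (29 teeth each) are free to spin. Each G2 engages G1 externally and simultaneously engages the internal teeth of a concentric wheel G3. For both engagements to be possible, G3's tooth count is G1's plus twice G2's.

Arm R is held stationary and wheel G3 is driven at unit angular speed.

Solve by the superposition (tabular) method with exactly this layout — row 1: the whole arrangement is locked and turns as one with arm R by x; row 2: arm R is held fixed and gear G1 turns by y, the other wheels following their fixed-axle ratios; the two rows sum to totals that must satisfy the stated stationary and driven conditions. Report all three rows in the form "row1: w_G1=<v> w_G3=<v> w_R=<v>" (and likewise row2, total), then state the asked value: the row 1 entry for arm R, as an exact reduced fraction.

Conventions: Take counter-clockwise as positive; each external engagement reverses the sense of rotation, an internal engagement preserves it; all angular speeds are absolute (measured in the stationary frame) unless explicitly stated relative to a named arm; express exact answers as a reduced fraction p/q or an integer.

row1: w_G1=0 w_G3=0 w_R=0
row2: w_G1=-44/15 w_G3=1 w_R=0
total: w_G1=-44/15 w_G3=1 w_R=0
asked value: 0

topology: planetary set — G1 30T / G2 29T / G3 88T, arm = carrier (Willis)
row 1 (train locked, turned with arm): all members turn x
superposition row 2 [arm held]: sun y, ring −(30/88)·y, arm 0
boundary: total ω_arm = x = 0 and total ω_ring = x − (30/88)·y = 1  ⇒  y = -44/15, x = 0
row 2 ring = −(30/88)·(-44/15) = 1
totals (row 1 + row 2): sun 0 + (-44/15) = -44/15, ring 0 + 1 = 1, arm 0 + 0 = 0
asked cell (row1, arm) = 0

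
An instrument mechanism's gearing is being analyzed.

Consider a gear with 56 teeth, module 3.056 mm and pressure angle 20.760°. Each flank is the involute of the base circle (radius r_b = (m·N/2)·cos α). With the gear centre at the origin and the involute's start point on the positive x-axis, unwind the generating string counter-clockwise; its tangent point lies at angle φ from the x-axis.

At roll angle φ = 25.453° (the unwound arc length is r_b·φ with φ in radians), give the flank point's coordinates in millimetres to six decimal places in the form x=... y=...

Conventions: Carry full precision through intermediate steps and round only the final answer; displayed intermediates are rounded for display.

class = single-mesh tooth geometry [base-circle involute, m = 3.056, 56T]
pitch radius r_p = m·N/2 = 3.056·56/2 = 85.568000
base radius r_b = r_p·cos α = 85.568000·cos 20.760° = 80.012357
roll angle φ = 25.453° = 0.44423865 rad
x = r_b·(cos φ + φ·sin φ) = 87.522223
y = r_b·(sin φ − φ·cos φ) = 2.292397

x=87.522223 y=2.292397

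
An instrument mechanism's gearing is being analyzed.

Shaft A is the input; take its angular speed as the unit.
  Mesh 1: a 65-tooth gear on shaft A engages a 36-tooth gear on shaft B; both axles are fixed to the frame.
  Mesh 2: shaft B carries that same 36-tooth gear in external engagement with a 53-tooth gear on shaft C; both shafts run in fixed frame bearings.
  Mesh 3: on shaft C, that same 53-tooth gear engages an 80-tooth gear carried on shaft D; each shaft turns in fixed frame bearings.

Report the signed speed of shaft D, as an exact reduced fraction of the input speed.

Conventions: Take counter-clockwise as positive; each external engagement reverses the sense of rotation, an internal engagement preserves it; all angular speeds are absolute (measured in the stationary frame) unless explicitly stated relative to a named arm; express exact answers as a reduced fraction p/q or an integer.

3-mesh fixed-axis compound train (all bearings frame-fixed)
mesh 1 [65T→36T]: |ω|/ω_in = 1×65/36 = 65/36, sense flips to −
mesh 2 [36T→53T]: |ω|/ω_in = (65/36)×36/53 = 65/53, sense flips to +
mesh 3 [53T→80T]: |ω|/ω_in = (65/53)×53/80 = 13/16, sense flips to −
signed output speed (× input speed) = -13/16

-13/16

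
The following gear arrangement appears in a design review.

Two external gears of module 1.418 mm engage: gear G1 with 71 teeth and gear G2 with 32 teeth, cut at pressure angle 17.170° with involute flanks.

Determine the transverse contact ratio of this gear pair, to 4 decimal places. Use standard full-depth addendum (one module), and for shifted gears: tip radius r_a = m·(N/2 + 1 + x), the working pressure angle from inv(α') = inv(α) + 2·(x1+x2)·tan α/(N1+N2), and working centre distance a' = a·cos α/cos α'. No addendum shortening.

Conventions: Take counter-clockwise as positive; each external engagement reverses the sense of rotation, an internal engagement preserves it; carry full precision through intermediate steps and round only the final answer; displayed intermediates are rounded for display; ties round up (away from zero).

single-mesh involute tooth geometry (71T engaging 32T at module 1.418)
base radii: r_b1 = 48.095545, r_b2 = 21.676865
tip radii: r_a1 = 51.757000, r_a2 = 24.106000
no profile shift: α' = α, a' = a
action lengths: √(r_a1²−r_b1²) = 19.120816, √(r_a2²−r_b2²) = 10.545745
base pitch p_b = π·m·cos α = 4.256243
CR = (19.120816 + 10.545745 − 73.027000·sin 17.17000°)/4.256243 = 1.905065
contact ratio ≈ 1.9051

1.9051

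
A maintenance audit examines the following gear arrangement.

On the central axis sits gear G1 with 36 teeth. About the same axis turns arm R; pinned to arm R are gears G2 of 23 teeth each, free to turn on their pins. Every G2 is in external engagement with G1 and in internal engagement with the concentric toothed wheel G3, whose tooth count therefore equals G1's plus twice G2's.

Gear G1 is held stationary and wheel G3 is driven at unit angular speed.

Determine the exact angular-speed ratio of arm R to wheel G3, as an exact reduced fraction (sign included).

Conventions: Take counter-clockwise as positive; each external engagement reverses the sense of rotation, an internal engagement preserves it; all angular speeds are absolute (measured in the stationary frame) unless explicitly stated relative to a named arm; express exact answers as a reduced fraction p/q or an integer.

41/59

recognized (axles ride arm R): planetary set, 36/23/82 teeth
ring teeth: 36 + 2·23 = 82
36(ω_sun−ω_arm) = −82(ω_ring−ω_arm),  ω_sun = 0, ω_ring = 1
36(0−ω_arm) = −82(1−ω_arm)  ⇒  118·ω_arm = 82  ⇒  ω_arm = 41/59
ω_out/ω_in = 41/59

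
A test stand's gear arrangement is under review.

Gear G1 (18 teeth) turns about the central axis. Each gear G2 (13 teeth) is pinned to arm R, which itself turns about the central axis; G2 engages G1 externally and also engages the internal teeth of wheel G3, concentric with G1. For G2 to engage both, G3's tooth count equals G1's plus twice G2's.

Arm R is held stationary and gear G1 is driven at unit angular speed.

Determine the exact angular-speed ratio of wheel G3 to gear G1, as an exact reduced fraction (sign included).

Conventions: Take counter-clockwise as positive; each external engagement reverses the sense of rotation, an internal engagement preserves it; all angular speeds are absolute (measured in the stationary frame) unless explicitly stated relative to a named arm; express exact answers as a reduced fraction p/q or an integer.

-9/22

recognized (axles ride arm R): planetary set, 18/13/44 teeth
ring teeth: 18 + 2·13 = 44
18(ω_sun−ω_arm) = −44(ω_ring−ω_arm),  ω_arm = 0, ω_sun = 1
ω_ring = 0 − (18/44)(1−0) = -9/22
ω_out/ω_in = -9/22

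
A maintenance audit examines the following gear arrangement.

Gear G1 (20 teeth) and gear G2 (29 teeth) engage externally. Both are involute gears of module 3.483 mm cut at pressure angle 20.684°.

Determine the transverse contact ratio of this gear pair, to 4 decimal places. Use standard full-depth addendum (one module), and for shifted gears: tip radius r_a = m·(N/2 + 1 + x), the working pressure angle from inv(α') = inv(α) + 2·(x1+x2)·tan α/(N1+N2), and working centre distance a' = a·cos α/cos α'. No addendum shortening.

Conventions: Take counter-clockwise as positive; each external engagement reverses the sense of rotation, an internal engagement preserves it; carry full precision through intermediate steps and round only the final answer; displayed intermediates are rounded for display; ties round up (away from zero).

1.5756

recognized (one external pair, fixed centres): single-mesh tooth geometry, m = 3.483, N1 = 20, N2 = 29
base radii: r_b1 = 32.584952, r_b2 = 47.248181
tip radii: r_a1 = 38.313000, r_a2 = 53.986500
no profile shift: α' = α, a' = a
action lengths: √(r_a1²−r_b1²) = 20.152093, √(r_a2²−r_b2²) = 26.118032
base pitch p_b = π·m·cos α = 10.236865
CR = (20.152093 + 26.118032 − 85.333500·sin 20.68400°)/10.236865 = 1.575597
contact ratio ≈ 1.5756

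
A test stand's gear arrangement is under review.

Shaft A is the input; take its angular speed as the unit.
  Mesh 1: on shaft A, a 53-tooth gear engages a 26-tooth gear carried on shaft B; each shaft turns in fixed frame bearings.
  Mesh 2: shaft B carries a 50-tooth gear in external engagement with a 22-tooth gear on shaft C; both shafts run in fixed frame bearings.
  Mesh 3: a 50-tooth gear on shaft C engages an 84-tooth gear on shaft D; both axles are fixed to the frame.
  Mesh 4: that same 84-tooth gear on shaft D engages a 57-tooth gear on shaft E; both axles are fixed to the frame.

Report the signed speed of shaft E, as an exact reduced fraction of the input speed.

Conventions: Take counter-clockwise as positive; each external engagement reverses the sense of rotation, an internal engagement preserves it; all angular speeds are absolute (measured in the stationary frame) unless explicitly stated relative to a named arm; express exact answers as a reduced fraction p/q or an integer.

33125/8151

4-mesh fixed-axis compound train (all bearings frame-fixed)
mesh 1 [53T→26T]: |ω|/ω_in = 1×53/26 = 53/26, sense flips to −
mesh 2 [50T→22T]: |ω|/ω_in = (53/26)×50/22 = 1325/286, sense flips to +
mesh 3 [50T→84T]: |ω|/ω_in = (1325/286)×50/84 = 33125/12012, sense flips to −
mesh 4 [84T→57T]: |ω|/ω_in = (33125/12012)×84/57 = 33125/8151, sense flips to +
signed output speed (× input speed) = 33125/8151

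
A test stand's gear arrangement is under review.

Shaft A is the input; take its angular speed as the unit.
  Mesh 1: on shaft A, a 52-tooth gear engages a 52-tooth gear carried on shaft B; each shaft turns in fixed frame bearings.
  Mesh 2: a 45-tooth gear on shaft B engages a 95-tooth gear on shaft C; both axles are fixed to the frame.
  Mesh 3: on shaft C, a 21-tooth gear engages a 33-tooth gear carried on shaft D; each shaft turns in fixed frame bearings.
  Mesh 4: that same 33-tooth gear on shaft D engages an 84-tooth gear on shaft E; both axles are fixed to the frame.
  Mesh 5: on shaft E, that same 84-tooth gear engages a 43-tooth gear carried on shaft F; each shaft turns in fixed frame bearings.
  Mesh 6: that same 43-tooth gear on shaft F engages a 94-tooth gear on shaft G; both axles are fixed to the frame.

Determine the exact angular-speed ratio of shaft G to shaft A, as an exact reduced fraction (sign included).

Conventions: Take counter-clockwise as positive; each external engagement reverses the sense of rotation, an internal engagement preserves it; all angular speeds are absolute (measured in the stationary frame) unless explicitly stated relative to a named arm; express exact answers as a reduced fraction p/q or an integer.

class = fixed-axis compound train [6 meshes; 6 ratios multiply, 6 sense flips]
mesh 1 [52T→52T]: running ratio 1, sense −
mesh 2 [45T→95T]: running ratio 9/19, sense +
mesh 3 [21T→33T]: running ratio 63/209, sense −
mesh 4 [33T→84T]: running ratio 9/76, sense +
mesh 5 [84T→43T]: running ratio 189/817, sense −
mesh 6 [43T→94T]: running ratio 189/1786, sense +
ω_out/ω_in = 189/1786

189/1786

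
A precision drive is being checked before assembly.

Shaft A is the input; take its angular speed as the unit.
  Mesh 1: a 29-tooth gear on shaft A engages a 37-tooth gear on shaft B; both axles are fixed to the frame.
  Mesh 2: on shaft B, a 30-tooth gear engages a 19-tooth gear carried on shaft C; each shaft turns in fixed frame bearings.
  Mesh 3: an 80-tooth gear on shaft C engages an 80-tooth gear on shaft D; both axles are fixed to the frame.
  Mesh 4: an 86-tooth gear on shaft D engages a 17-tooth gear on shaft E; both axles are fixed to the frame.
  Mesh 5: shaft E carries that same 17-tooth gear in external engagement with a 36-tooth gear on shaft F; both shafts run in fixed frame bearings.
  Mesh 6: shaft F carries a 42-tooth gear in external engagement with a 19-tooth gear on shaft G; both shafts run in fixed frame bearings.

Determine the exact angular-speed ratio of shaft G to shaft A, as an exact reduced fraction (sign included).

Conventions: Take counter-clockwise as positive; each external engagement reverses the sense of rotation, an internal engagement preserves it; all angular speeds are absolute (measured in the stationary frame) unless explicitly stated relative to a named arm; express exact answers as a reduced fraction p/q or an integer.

class = fixed-axis compound train [6 meshes; 6 ratios multiply, 6 sense flips]
mesh 1 [29T→37T]: running ratio 29/37, sense −
mesh 2 [30T→19T]: running ratio 870/703, sense +
mesh 3 [80T→80T]: running ratio 870/703, sense −
mesh 4 [86T→17T]: running ratio 74820/11951, sense +
mesh 5 [17T→36T]: running ratio 6235/2109, sense −
mesh 6 [42T→19T]: running ratio 87290/13357, sense +
ω_out/ω_in = 87290/13357

87290/13357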